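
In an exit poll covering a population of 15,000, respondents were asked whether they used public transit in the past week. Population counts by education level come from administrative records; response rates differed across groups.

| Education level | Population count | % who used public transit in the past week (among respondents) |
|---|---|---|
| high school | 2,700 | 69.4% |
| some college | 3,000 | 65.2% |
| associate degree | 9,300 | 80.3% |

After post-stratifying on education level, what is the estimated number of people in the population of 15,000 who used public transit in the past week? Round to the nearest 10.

Estimated count per cell = population count × respondent percentage:
  high school: 2,700 × 69.4% = 1873.8
  some college: 3,000 × 65.2% = 1956
  associate degree: 9,300 × 80.3% = 7467.9
Estimated total = 11297.7 → 11,300.

11,300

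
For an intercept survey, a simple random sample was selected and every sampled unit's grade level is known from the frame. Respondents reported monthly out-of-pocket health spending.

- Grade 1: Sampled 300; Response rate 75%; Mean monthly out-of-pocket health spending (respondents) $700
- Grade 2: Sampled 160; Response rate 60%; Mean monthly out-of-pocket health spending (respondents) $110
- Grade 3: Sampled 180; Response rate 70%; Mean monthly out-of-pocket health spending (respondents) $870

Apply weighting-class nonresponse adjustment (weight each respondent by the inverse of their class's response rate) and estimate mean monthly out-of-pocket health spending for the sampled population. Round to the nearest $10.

Each respondent's weight = sampled/responded in their class; summing within a class gives n_sampled, so:
  Grade 1: 300 × 700 = 210,000
  Grade 2: 160 × 110 = 17,600
  Grade 3: 180 × 870 = 156,600
Adjusted estimate = 384,200 / 640 = 600.312 → $600.

$600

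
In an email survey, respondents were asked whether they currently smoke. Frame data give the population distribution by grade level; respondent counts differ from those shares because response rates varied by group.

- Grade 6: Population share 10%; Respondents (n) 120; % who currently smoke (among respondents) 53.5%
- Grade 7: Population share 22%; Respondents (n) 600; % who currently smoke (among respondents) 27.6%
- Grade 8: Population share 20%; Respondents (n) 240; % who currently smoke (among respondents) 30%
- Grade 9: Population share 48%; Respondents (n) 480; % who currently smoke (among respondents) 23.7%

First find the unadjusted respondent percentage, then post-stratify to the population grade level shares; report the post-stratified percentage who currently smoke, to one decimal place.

Without adjustment, the pooled respondent share is:
  (120/1440)×53.5 + (600/1440)×27.6 + (240/1440)×30 + (480/1440)×23.7 = 28.8583%
Post-stratifying to population shares instead:
  0.1×53.5 + 0.22×27.6 + 0.2×30 + 0.48×23.7 = 28.798%

28.8%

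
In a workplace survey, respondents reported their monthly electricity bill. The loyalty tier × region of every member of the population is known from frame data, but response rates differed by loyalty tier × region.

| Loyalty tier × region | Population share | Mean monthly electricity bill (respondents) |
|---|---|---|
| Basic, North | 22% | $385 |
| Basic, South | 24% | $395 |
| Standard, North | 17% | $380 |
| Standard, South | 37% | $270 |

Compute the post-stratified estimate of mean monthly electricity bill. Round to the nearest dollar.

$344

Each cell contributes population-share × respondent value:
  Basic, North: 0.22 × 385 = 84.7
  Basic, South: 0.24 × 395 = 94.8
  Standard, North: 0.17 × 380 = 64.6
  Standard, South: 0.37 × 270 = 99.9
Post-stratified estimate = 344 → $344.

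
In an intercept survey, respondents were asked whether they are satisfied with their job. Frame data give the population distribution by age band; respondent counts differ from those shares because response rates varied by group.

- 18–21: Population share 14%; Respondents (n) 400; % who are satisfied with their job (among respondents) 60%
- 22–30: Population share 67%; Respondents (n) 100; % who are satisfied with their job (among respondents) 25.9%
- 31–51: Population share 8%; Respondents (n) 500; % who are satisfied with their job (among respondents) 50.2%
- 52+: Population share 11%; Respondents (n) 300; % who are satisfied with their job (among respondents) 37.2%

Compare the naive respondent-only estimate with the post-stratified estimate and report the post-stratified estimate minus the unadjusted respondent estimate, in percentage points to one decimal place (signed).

-14.5 percentage points

Without adjustment, the pooled respondent share is:
  (400/1300)×60 + (100/1300)×25.9 + (500/1300)×50.2 + (300/1300)×37.2 = 48.3462%
Post-stratifying to population shares instead:
  0.14×60 + 0.67×25.9 + 0.08×50.2 + 0.11×37.2 = 33.861%
Difference = 33.861 − 48.3462 = -14.4852 pp.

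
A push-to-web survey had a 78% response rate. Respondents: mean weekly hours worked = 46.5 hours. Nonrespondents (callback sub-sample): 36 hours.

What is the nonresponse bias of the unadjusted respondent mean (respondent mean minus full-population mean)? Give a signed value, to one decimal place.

+2.3

Nonresponse fraction = 1 − 0.78 = 0.22.
Bias = (nonresponse fraction) × (respondent mean − nonrespondent mean)
     = 0.22 × (46.5 − 36) = 0.22 × 10.5 = 2.31.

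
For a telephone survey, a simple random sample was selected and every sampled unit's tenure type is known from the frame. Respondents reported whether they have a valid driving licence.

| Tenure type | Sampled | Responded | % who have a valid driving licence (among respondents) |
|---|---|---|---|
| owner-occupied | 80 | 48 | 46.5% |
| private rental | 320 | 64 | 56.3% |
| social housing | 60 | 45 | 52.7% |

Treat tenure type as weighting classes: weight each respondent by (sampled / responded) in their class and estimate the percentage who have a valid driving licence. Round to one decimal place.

Class response rates: owner-occupied 48/80 = 60%, private rental 64/320 = 20%, social housing 45/60 = 75%.
With weight = n_sampled/n_responded per class, the weighted class total is n_sampled:
  owner-occupied: 80 × 46.5 = 3720
  private rental: 320 × 56.3 = 18,016
  social housing: 60 × 52.7 = 3162
Adjusted estimate = 24,898 / 460 = 54.1261 → 54.1%.

54.1%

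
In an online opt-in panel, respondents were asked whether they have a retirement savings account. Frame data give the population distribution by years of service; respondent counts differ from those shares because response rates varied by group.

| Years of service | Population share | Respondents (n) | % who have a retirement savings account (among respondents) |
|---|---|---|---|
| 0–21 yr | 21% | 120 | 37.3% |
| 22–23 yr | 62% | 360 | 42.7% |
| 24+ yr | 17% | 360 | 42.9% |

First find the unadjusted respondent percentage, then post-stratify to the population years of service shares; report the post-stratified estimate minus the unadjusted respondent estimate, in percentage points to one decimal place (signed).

Unadjusted (pooled respondent) estimate weights by respondent counts:
  (120/840)×37.3 + (360/840)×42.7 + (360/840)×42.9 = 42.0143%
Post-stratified estimate weights by population shares:
  0.21×37.3 + 0.62×42.7 + 0.17×42.9 = 41.6%
Difference = 41.6 − 42.0143 = -0.4143 pp.

-0.4 percentage points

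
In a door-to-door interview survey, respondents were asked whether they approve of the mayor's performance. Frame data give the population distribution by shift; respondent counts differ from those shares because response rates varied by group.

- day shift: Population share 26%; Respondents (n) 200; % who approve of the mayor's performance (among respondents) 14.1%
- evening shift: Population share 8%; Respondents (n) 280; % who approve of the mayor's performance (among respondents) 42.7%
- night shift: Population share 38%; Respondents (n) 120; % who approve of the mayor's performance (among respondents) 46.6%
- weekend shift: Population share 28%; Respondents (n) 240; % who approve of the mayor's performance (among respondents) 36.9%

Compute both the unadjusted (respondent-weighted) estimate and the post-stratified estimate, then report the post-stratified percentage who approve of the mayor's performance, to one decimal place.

35.1%

Unadjusted (pooled respondent) estimate weights by respondent counts:
  (200/840)×14.1 + (280/840)×42.7 + (120/840)×46.6 + (240/840)×36.9 = 34.7905%
Post-stratifying to population shares instead:
  0.26×14.1 + 0.08×42.7 + 0.38×46.6 + 0.28×36.9 = 35.122%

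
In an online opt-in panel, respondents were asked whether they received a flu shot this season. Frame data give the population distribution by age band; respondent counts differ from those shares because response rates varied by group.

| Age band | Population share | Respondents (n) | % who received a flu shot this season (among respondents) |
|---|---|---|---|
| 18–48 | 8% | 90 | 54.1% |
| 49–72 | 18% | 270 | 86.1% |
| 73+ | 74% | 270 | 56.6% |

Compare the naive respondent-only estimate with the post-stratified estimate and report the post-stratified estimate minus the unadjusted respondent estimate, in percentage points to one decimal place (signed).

Naive respondent-only estimate (weights = respondent counts):
  (90/630)×54.1 + (270/630)×86.1 + (270/630)×56.6 = 68.8857%
Post-stratified estimate weights by population shares:
  0.08×54.1 + 0.18×86.1 + 0.74×56.6 = 61.71%
Difference = 61.71 − 68.8857 = -7.1757 pp.

-7.2 percentage points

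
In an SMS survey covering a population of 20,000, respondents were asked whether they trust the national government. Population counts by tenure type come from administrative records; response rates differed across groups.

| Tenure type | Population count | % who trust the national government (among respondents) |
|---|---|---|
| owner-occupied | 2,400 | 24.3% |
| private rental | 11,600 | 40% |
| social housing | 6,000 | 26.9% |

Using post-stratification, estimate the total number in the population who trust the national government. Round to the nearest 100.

6,800

Estimated count per cell = population count × respondent percentage:
  owner-occupied: 2,400 × 24.3% = 583.2
  private rental: 11,600 × 40% = 4640
  social housing: 6,000 × 26.9% = 1614
Estimated total = 6837.2 → 6,800.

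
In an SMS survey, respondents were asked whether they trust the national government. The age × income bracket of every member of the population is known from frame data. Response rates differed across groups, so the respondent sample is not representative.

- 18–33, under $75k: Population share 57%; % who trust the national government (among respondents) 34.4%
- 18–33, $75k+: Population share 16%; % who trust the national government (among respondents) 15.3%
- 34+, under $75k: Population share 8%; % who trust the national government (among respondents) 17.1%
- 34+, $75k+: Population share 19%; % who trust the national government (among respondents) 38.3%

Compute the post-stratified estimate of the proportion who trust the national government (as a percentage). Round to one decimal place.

Post-stratification weights by population share, not respondent share:
  18–33, under $75k: 0.57 × 34.4 = 19.608
  18–33, $75k+: 0.16 × 15.3 = 2.448
  34+, under $75k: 0.08 × 17.1 = 1.368
  34+, $75k+: 0.19 × 38.3 = 7.277
Post-stratified estimate = 30.701 → 30.7%.

30.7%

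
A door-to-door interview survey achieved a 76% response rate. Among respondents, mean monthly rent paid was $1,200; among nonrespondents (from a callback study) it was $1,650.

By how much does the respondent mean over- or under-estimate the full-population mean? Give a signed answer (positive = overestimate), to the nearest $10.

Nonresponse fraction = 1 − 0.76 = 0.24.
Bias = (nonresponse fraction) × (respondent mean − nonrespondent mean)
     = 0.24 × (1200 − 1650) = 0.24 × -450 = -108.

-$110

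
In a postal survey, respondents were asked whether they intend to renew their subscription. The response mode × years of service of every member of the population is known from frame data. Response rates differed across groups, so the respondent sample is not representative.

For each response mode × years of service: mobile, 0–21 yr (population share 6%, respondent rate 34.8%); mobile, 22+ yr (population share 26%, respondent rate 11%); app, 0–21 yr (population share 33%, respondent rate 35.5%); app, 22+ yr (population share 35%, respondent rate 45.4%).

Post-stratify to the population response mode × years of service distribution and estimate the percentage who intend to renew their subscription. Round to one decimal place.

32.6%

Weight each group's respondent value by its population share:
  mobile, 0–21 yr: 0.06 × 34.8 = 2.088
  mobile, 22+ yr: 0.26 × 11 = 2.86
  app, 0–21 yr: 0.33 × 35.5 = 11.715
  app, 22+ yr: 0.35 × 45.4 = 15.89
Post-stratified estimate = 32.553 → 32.6%.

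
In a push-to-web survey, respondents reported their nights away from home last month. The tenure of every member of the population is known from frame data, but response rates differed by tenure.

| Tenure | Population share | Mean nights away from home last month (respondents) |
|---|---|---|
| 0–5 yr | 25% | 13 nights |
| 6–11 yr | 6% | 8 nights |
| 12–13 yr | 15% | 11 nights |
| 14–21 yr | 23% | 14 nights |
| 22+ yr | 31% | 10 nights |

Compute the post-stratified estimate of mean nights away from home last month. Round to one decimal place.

Reweight to the known tenure distribution:
  0–5 yr: 0.25 × 13 = 3.25
  6–11 yr: 0.06 × 8 = 0.48
  12–13 yr: 0.15 × 11 = 1.65
  14–21 yr: 0.23 × 14 = 3.22
  22+ yr: 0.31 × 10 = 3.1
Post-stratified estimate = 11.7 → 11.7.

11.7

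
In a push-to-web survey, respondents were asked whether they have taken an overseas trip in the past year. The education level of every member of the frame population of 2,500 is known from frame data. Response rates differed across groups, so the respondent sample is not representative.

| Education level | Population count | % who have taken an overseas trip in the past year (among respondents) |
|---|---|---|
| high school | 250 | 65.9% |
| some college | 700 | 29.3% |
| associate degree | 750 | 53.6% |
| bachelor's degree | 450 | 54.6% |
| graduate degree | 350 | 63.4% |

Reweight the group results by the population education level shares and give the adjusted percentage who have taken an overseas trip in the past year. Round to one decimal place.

49.6%

Reweight to the known education level distribution:
  high school: (250/2,500) × 65.9 = 6.59
  some college: (700/2,500) × 29.3 = 8.204
  associate degree: (750/2,500) × 53.6 = 16.08
  bachelor's degree: (450/2,500) × 54.6 = 9.828
  graduate degree: (350/2,500) × 63.4 = 8.876
Post-stratified estimate = 49.578 → 49.6%.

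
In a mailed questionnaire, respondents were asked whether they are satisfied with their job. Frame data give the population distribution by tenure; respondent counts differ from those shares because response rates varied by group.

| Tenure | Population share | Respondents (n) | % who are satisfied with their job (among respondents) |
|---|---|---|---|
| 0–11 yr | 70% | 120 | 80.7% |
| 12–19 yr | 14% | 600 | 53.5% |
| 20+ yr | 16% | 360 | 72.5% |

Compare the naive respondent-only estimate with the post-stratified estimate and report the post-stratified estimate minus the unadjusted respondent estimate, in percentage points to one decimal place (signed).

+12.7 percentage points

Unadjusted (pooled respondent) estimate weights by respondent counts:
  (120/1080)×80.7 + (600/1080)×53.5 + (360/1080)×72.5 = 62.8556%
Post-stratified estimate weights by population shares:
  0.7×80.7 + 0.14×53.5 + 0.16×72.5 = 75.58%
Difference = 75.58 − 62.8556 = 12.7244 pp.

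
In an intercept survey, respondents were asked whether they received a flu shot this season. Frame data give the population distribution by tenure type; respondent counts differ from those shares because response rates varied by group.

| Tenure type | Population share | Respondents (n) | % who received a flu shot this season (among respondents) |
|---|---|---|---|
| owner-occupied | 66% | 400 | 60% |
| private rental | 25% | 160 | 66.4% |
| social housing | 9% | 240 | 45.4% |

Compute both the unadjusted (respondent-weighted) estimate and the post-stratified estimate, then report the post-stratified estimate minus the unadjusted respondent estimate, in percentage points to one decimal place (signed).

Without adjustment, the pooled respondent share is:
  (400/800)×60 + (160/800)×66.4 + (240/800)×45.4 = 56.9%
Post-stratified estimate weights by population shares:
  0.66×60 + 0.25×66.4 + 0.09×45.4 = 60.286%
Difference = 60.286 − 56.9 = 3.386 pp.

+3.4 percentage points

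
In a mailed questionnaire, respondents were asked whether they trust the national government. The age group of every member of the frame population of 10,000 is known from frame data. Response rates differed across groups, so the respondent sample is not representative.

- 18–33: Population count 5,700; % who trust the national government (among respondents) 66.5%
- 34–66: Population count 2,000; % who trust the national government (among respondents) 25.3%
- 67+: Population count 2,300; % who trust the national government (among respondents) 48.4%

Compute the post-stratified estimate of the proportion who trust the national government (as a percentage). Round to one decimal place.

Post-stratification weights by population share, not respondent share:
  18–33: (5,700/10,000) × 66.5 = 37.905
  34–66: (2,000/10,000) × 25.3 = 5.06
  67+: (2,300/10,000) × 48.4 = 11.132
Post-stratified estimate = 54.097 → 54.1%.

54.1%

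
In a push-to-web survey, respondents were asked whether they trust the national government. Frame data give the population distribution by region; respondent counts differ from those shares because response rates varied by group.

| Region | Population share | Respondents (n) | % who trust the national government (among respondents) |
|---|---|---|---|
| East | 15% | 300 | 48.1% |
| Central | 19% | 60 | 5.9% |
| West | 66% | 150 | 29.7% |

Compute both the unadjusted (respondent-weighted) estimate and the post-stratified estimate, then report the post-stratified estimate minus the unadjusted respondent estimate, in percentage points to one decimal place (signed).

-9.8 percentage points

Without adjustment, the pooled respondent share is:
  (300/510)×48.1 + (60/510)×5.9 + (150/510)×29.7 = 37.7235%
Reweighting by population region shares:
  0.15×48.1 + 0.19×5.9 + 0.66×29.7 = 27.938%
Difference = 27.938 − 37.7235 = -9.7855 pp.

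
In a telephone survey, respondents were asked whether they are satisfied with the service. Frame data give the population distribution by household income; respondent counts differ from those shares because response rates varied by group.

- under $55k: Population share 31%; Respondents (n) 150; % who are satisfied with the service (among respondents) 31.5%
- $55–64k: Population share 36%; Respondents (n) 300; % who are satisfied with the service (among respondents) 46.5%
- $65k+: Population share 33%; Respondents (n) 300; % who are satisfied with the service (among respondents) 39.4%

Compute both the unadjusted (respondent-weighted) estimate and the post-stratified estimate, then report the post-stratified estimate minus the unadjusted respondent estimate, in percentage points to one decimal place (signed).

Unadjusted (pooled respondent) estimate weights by respondent counts:
  (150/750)×31.5 + (300/750)×46.5 + (300/750)×39.4 = 40.66%
Post-stratified estimate weights by population shares:
  0.31×31.5 + 0.36×46.5 + 0.33×39.4 = 39.507%
Difference = 39.507 − 40.66 = -1.153 pp.

-1.2 percentage points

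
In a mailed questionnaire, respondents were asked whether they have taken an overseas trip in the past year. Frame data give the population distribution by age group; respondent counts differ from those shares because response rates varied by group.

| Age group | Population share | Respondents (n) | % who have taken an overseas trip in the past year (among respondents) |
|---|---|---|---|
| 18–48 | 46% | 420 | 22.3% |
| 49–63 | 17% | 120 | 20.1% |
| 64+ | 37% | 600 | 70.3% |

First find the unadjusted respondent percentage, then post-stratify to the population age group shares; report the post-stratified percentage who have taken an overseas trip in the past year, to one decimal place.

39.7%

Without adjustment, the pooled respondent share is:
  (420/1140)×22.3 + (120/1140)×20.1 + (600/1140)×70.3 = 47.3316%
Reweighting by population age group shares:
  0.46×22.3 + 0.17×20.1 + 0.37×70.3 = 39.686%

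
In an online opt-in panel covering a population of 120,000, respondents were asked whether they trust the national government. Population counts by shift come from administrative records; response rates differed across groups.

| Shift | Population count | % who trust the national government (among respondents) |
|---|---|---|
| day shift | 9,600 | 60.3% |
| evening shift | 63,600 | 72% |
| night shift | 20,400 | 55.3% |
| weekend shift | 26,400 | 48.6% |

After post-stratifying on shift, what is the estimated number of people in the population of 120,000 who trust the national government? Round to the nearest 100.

Each cell contributes its population count × the respondent rate:
  day shift: 9,600 × 60.3% = 5788.8
  evening shift: 63,600 × 72% = 45,792
  night shift: 20,400 × 55.3% = 11281.2
  weekend shift: 26,400 × 48.6% = 12830.4
Estimated total = 75692.4 → 75,700.

75,700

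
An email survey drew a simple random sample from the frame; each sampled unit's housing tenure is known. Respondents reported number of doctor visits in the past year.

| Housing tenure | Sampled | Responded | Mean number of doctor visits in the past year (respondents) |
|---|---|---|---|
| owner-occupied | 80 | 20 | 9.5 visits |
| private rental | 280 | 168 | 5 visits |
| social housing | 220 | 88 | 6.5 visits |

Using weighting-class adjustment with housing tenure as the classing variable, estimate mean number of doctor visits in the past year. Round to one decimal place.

Class response rates: owner-occupied 20/80 = 25%, private rental 168/280 = 60%, social housing 88/220 = 40%.
Each respondent's weight = sampled/responded in their class; summing within a class gives n_sampled, so:
  owner-occupied: 80 × 9.5 = 760
  private rental: 280 × 5 = 1400
  social housing: 220 × 6.5 = 1430
Adjusted estimate = 3590 / 580 = 6.18966 → 6.2.

6.2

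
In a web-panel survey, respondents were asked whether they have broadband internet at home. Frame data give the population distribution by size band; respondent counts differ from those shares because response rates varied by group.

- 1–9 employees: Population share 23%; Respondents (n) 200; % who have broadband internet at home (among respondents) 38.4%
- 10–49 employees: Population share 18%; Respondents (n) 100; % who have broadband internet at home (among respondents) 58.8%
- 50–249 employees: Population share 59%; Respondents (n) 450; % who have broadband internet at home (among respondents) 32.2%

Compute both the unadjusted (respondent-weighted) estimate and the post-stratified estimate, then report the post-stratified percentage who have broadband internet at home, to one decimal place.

38.4%

Naive respondent-only estimate (weights = respondent counts):
  (200/750)×38.4 + (100/750)×58.8 + (450/750)×32.2 = 37.4%
Post-stratified estimate weights by population shares:
  0.23×38.4 + 0.18×58.8 + 0.59×32.2 = 38.414%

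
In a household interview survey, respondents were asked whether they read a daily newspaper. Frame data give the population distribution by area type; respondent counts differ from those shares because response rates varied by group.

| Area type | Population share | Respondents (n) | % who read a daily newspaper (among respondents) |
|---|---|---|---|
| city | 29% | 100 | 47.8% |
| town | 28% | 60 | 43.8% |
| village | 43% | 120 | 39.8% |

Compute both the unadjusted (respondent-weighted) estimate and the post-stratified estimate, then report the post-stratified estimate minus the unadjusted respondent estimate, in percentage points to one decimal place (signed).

Unadjusted (pooled respondent) estimate weights by respondent counts:
  (100/280)×47.8 + (60/280)×43.8 + (120/280)×39.8 = 43.5143%
Post-stratifying to population shares instead:
  0.29×47.8 + 0.28×43.8 + 0.43×39.8 = 43.24%
Difference = 43.24 − 43.5143 = -0.2743 pp.

-0.3 percentage points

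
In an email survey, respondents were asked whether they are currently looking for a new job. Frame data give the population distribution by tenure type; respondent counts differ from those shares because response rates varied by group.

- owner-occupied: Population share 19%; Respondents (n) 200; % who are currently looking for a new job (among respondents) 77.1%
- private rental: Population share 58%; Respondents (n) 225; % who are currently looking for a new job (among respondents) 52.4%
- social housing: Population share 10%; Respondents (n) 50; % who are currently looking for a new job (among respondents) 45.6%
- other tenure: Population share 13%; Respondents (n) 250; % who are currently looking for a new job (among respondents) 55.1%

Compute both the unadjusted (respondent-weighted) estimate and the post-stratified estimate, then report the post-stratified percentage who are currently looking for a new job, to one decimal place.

56.8%

Unadjusted (pooled respondent) estimate weights by respondent counts:
  (200/725)×77.1 + (225/725)×52.4 + (50/725)×45.6 + (250/725)×55.1 = 59.6759%
Post-stratifying to population shares instead:
  0.19×77.1 + 0.58×52.4 + 0.1×45.6 + 0.13×55.1 = 56.764%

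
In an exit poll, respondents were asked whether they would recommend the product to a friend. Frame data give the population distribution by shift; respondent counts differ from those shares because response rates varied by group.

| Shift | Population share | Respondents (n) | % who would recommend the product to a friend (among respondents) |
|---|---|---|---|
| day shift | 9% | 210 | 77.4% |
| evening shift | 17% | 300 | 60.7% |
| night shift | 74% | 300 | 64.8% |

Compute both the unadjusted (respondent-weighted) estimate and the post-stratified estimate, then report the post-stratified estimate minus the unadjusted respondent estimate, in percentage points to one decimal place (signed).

Naive respondent-only estimate (weights = respondent counts):
  (210/810)×77.4 + (300/810)×60.7 + (300/810)×64.8 = 66.5481%
Post-stratified estimate weights by population shares:
  0.09×77.4 + 0.17×60.7 + 0.74×64.8 = 65.237%
Difference = 65.237 − 66.5481 = -1.3111 pp.

-1.3 percentage points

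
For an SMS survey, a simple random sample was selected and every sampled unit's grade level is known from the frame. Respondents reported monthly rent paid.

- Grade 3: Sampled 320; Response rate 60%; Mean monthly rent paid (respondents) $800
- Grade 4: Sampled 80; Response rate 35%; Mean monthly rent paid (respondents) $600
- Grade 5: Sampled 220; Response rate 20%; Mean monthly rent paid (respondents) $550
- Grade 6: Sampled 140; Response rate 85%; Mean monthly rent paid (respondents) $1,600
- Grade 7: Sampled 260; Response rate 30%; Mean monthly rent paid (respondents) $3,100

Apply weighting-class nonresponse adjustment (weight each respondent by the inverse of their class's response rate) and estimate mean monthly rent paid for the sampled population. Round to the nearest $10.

$1,430

Weighting each respondent by the inverse class response rate inflates each class back to its sampled size, so the class weight is n_sampled:
  Grade 3: 320 × 800 = 256,000
  Grade 4: 80 × 600 = 48,000
  Grade 5: 220 × 550 = 121,000
  Grade 6: 140 × 1600 = 224,000
  Grade 7: 260 × 3100 = 806,000
Adjusted estimate = 1,455,000 / 1,020 = 1426.47 → $1,430.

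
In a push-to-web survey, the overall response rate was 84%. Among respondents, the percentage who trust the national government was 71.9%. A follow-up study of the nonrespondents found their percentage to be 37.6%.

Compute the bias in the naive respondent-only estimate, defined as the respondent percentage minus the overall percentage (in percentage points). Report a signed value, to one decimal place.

+5.5 percentage points

Nonresponse fraction = 1 − 0.84 = 0.16.
Bias = (nonresponse fraction) × (respondent percentage − nonrespondent percentage)
     = 0.16 × (71.9 − 37.6) = 0.16 × 34.3 = 5.488.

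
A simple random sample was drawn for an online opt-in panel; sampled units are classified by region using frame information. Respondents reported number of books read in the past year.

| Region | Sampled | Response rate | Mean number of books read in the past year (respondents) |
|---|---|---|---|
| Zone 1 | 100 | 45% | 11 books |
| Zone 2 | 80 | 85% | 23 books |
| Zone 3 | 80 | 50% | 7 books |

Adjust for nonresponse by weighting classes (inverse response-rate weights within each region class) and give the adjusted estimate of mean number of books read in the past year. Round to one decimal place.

13.5

With weight = n_sampled/n_responded per class, the weighted class total is n_sampled:
  Zone 1: 100 × 11 = 1100
  Zone 2: 80 × 23 = 1840
  Zone 3: 80 × 7 = 560
Adjusted estimate = 3500 / 260 = 13.4615 → 13.5.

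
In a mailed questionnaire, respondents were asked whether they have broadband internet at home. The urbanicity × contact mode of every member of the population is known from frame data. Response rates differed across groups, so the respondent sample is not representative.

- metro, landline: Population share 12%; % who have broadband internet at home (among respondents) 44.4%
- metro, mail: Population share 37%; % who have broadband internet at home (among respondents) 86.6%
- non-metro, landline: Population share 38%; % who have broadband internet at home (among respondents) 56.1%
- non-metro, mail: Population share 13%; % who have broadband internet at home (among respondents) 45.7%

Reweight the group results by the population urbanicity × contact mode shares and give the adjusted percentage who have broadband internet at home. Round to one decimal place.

64.6%

Weight each group's respondent value by its population share:
  metro, landline: 0.12 × 44.4 = 5.328
  metro, mail: 0.37 × 86.6 = 32.042
  non-metro, landline: 0.38 × 56.1 = 21.318
  non-metro, mail: 0.13 × 45.7 = 5.941
Post-stratified estimate = 64.629 → 64.6%.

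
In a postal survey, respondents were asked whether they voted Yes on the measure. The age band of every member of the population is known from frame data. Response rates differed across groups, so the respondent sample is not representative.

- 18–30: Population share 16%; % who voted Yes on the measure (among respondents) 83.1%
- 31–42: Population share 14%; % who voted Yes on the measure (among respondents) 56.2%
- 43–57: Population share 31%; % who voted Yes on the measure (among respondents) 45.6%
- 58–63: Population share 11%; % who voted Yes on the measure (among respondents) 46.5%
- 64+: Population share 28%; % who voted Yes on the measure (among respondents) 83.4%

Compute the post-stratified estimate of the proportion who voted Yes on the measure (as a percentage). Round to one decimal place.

63.8%

Weight each group's respondent value by its population share:
  18–30: 0.16 × 83.1 = 13.296
  31–42: 0.14 × 56.2 = 7.868
  43–57: 0.31 × 45.6 = 14.136
  58–63: 0.11 × 46.5 = 5.115
  64+: 0.28 × 83.4 = 23.352
Post-stratified estimate = 63.767 → 63.8%.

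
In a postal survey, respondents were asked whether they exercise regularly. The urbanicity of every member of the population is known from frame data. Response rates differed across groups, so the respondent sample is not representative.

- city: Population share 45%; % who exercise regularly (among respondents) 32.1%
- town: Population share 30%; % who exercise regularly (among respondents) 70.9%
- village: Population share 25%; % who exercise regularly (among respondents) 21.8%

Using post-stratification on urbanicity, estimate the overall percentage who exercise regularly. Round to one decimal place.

41.2%

Post-stratification weights by population share, not respondent share:
  city: 0.45 × 32.1 = 14.445
  town: 0.3 × 70.9 = 21.27
  village: 0.25 × 21.8 = 5.45
Post-stratified estimate = 41.165 → 41.2%.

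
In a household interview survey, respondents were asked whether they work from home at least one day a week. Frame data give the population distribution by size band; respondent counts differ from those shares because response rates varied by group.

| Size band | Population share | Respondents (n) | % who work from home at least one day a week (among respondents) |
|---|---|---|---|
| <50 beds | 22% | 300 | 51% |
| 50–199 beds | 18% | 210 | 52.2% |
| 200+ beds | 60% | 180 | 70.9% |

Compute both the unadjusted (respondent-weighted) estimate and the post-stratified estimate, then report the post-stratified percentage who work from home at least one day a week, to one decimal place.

63.2%

Unadjusted (pooled respondent) estimate weights by respondent counts:
  (300/690)×51 + (210/690)×52.2 + (180/690)×70.9 = 56.5565%
Post-stratified estimate weights by population shares:
  0.22×51 + 0.18×52.2 + 0.6×70.9 = 63.156%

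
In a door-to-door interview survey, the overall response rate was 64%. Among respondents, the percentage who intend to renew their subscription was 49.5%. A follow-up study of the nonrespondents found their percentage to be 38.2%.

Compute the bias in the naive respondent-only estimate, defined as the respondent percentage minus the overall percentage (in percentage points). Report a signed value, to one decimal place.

+4.1 percentage points

Nonresponse fraction = 1 − 0.64 = 0.36.
Bias = (nonresponse fraction) × (respondent percentage − nonrespondent percentage)
     = 0.36 × (49.5 − 38.2) = 0.36 × 11.3 = 4.068.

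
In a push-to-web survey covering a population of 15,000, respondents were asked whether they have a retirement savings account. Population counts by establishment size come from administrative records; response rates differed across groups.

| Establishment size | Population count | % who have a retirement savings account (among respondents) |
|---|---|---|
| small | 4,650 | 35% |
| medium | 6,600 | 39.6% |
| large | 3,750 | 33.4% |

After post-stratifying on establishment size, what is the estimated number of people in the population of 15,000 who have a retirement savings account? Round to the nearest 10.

5,490

Estimated count per cell = population count × respondent percentage:
  small: 4,650 × 35% = 1627.5
  medium: 6,600 × 39.6% = 2613.6
  large: 3,750 × 33.4% = 1252.5
Estimated total = 5493.6 → 5,490.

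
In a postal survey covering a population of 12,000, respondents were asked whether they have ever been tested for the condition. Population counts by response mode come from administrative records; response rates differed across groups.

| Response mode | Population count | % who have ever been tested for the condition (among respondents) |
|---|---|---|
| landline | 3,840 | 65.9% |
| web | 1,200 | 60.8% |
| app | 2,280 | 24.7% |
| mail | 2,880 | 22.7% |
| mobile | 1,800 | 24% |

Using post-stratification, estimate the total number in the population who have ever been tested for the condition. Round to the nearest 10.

Apply each group's respondent rate to its population count:
  landline: 3,840 × 65.9% = 2530.56
  web: 1,200 × 60.8% = 729.6
  app: 2,280 × 24.7% = 563.16
  mail: 2,880 × 22.7% = 653.76
  mobile: 1,800 × 24% = 432
Estimated total = 4909.08 → 4,910.

4,910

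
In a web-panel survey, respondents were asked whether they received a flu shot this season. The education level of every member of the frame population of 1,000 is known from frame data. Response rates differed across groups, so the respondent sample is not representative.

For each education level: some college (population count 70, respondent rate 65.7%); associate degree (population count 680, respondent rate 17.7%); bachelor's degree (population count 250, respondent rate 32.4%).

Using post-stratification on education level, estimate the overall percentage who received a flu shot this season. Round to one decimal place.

24.7%

Reweight to the known education level distribution:
  some college: (70/1,000) × 65.7 = 4.599
  associate degree: (680/1,000) × 17.7 = 12.036
  bachelor's degree: (250/1,000) × 32.4 = 8.1
Post-stratified estimate = 24.735 → 24.7%.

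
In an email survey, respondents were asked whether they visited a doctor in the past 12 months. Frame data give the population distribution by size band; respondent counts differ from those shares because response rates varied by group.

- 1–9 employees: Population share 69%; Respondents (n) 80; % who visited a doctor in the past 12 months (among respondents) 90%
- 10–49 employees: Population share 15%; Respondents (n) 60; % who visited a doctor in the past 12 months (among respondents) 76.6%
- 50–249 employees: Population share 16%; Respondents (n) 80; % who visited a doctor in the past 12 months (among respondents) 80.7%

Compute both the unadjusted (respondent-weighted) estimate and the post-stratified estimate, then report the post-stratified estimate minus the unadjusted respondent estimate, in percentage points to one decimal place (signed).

Without adjustment, the pooled respondent share is:
  (80/220)×90 + (60/220)×76.6 + (80/220)×80.7 = 82.9636%
Post-stratified estimate weights by population shares:
  0.69×90 + 0.15×76.6 + 0.16×80.7 = 86.502%
Difference = 86.502 − 82.9636 = 3.5384 pp.

+3.5 percentage points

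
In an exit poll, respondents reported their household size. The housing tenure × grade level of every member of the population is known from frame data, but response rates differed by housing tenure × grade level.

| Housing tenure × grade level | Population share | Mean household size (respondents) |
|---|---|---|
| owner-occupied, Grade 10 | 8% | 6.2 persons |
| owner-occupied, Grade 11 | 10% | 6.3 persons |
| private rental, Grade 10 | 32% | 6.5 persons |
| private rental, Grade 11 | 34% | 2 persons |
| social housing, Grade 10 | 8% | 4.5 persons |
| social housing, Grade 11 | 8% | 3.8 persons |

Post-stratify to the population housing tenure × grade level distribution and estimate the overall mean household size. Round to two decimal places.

4.55

Weight each group's respondent value by its population share:
  owner-occupied, Grade 10: 0.08 × 6.2 = 0.496
  owner-occupied, Grade 11: 0.1 × 6.3 = 0.63
  private rental, Grade 10: 0.32 × 6.5 = 2.08
  private rental, Grade 11: 0.34 × 2 = 0.68
  social housing, Grade 10: 0.08 × 4.5 = 0.36
  social housing, Grade 11: 0.08 × 3.8 = 0.304
Post-stratified estimate = 4.55 → 4.55.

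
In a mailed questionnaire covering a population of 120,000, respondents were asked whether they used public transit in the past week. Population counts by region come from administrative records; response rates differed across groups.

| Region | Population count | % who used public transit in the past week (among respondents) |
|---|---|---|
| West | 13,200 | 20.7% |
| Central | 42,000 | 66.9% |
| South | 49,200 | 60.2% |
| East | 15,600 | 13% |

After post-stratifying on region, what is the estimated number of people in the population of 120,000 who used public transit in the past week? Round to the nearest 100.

62,500

Each cell contributes its population count × the respondent rate:
  West: 13,200 × 20.7% = 2732.4
  Central: 42,000 × 66.9% = 28,098
  South: 49,200 × 60.2% = 29618.4
  East: 15,600 × 13% = 2028
Estimated total = 62476.8 → 62,500.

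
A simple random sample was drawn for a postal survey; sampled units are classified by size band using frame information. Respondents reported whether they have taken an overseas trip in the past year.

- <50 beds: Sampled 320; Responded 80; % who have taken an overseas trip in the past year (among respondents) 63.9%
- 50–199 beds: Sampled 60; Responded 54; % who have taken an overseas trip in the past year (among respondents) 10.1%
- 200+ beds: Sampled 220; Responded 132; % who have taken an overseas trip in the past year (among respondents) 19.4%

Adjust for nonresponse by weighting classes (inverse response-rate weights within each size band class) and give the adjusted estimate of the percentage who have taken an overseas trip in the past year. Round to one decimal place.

42.2%

Response rates by class: <50 beds 80/320 = 25%, 50–199 beds 54/60 = 90%, 200+ beds 132/220 = 60%.
Each respondent's weight = sampled/responded in their class; summing within a class gives n_sampled, so:
  <50 beds: 320 × 63.9 = 20,448
  50–199 beds: 60 × 10.1 = 606
  200+ beds: 220 × 19.4 = 4268
Adjusted estimate = 25,322 / 600 = 42.2033 → 42.2%.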